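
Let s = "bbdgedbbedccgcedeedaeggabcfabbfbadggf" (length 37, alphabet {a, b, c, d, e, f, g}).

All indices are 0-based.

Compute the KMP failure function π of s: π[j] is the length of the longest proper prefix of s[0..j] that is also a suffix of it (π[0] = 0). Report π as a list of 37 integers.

[0, 1, 0, 0, 0, 0, 1, 2, 0, 0, 0, 0, 0, 0, 0, 0, 0, 0, 0, 0, 0, 0, 0, 0, 1, 0, 0, 0, 1, 2, 0, 1, 0, 0, 0, 0, 0]

π[0] = 0
j=1 s[j]='b': π[1]=1 (border 'b')
j=2 s[j]='d': k: 1→0; π[2]=0 (border '')
j=3 s[j]='g': π[3]=0 (border '')
j=4 s[j]='e': π[4]=0 (border '')
j=5 s[j]='d': π[5]=0 (border '')
j=6 s[j]='b': π[6]=1 (border 'b')
j=7 s[j]='b': π[7]=2 (border 'bb')
j=8 s[j]='e': k: 2→1→0; π[8]=0 (border '')
j=9 s[j]='d': π[9]=0 (border '')
j=10 s[j]='c': π[10]=0 (border '')
j=11 s[j]='c': π[11]=0 (border '')
j=12 s[j]='g': π[12]=0 (border '')
j=13 s[j]='c': π[13]=0 (border '')
j=14 s[j]='e': π[14]=0 (border '')
j=15 s[j]='d': π[15]=0 (border '')
j=16 s[j]='e': π[16]=0 (border '')
j=17 s[j]='e': π[17]=0 (border '')
j=18 s[j]='d': π[18]=0 (border '')
j=19 s[j]='a': π[19]=0 (border '')
j=20 s[j]='e': π[20]=0 (border '')
j=21 s[j]='g': π[21]=0 (border '')
j=22 s[j]='g': π[22]=0 (border '')
j=23 s[j]='a': π[23]=0 (border '')
j=24 s[j]='b': π[24]=1 (border 'b')
j=25 s[j]='c': k: 1→0; π[25]=0 (border '')
j=26 s[j]='f': π[26]=0 (border '')
j=27 s[j]='a': π[27]=0 (border '')
j=28 s[j]='b': π[28]=1 (border 'b')
j=29 s[j]='b': π[29]=2 (border 'bb')
j=30 s[j]='f': k: 2→1→0; π[30]=0 (border '')
j=31 s[j]='b': π[31]=1 (border 'b')
j=32 s[j]='a': k: 1→0; π[32]=0 (border '')
j=33 s[j]='d': π[33]=0 (border '')
j=34 s[j]='g': π[34]=0 (border '')
j=35 s[j]='g': π[35]=0 (border '')
j=36 s[j]='f': π[36]=0 (border '')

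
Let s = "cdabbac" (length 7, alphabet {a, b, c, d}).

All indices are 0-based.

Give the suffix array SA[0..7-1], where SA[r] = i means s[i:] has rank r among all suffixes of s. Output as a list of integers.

[2, 5, 4, 3, 6, 0, 1]

rank | idx | suffix
   0 |   2 | abbac
   1 |   5 | ac
   2 |   4 | bac
   3 |   3 | bbac
   4 |   6 | c
   5 |   0 | cdabbac
   6 |   1 | dabbac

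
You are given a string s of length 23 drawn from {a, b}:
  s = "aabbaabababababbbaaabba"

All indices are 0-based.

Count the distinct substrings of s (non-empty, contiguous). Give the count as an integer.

205

rank→(start, suffix):
  0 → (22, 'a')
  1 → (17, 'aaabba')
  2 → (4, 'aabababababbbaaabba')
  3 → (18, 'aabba')
  4 → (0, 'aabbaabababababbbaaabba')
  5 → (5, 'abababababbbaaabba')
  6 → (7, 'ababababbbaaabba')
  7 → (9, 'abababbbaaabba')
  8 → (11, 'ababbbaaabba')
  9 → (19, 'abba')
  10 → (1, 'abbaabababababbbaaabba')
  11 → (13, 'abbbaaabba')
  12 → (21, 'ba')
  13 → (16, 'baaabba')
  14 → (3, 'baabababababbbaaabba')
  15 → (6, 'bababababbbaaabba')
  16 → (8, 'babababbbaaabba')
  17 → (10, 'bababbbaaabba')
  18 → (12, 'babbbaaabba')
  19 → (20, 'bba')
  20 → (15, 'bbaaabba')
  21 → (2, 'bbaabababababbbaaabba')
  22 → (14, 'bbbaaabba')

SA = [22, 17, 4, 18, 0, 5, 7, 9, 11, 19, 1, 13, 21, 16, 3, 6, 8, 10, 12, 20, 15, 2, 14]
i: (SA[i-1],SA[i]) lcp shared
  1: (22,17) 1 'a'
  2: (17,4) 2 'aa'
  3: (4,18) 3 'aab'
  4: (18,0) 5 'aabba'
  5: (0,5) 1 'a'
  6: (5,7) 8 'abababab'
  7: (7,9) 6 'ababab'
  8: (9,11) 4 'abab'
  9: (11,19) 2 'ab'
  10: (19,1) 4 'abba'
  11: (1,13) 3 'abb'
  12: (13,21) 0 ''
  13: (21,16) 2 'ba'
  14: (16,3) 3 'baa'
  15: (3,6) 2 'ba'
  16: (6,8) 7 'bababab'
  17: (8,10) 5 'babab'
  18: (10,12) 3 'bab'
  19: (12,20) 1 'b'
  20: (20,15) 3 'bba'
  21: (15,2) 4 'bbaa'
  22: (2,14) 2 'bb'

n(n+1)/2 = 23·24/2 = 276
Σ LCP = 0 + 1 + 2 + 3 + 5 + 1 + 8 + 6 + 4 + 2 + 4 + 3 + 0 + 2 + 3 + 2 + 7 + 5 + 3 + 1 + 3 + 4 + 2 = 71
distinct = 276 − 71 = 205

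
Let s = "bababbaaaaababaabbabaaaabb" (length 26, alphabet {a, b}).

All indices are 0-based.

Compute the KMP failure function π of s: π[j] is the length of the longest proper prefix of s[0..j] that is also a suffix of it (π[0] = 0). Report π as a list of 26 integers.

π[0] = 0
j=1 s[j]='a': π[1]=0 (border '')
j=2 s[j]='b': π[2]=1 (border 'b')
j=3 s[j]='a': π[3]=2 (border 'ba')
j=4 s[j]='b': π[4]=3 (border 'bab')
j=5 s[j]='b': k: 3→1→0; π[5]=1 (border 'b')
j=6 s[j]='a': π[6]=2 (border 'ba')
j=7 s[j]='a': k: 2→0; π[7]=0 (border '')
j=8 s[j]='a': π[8]=0 (border '')
j=9 s[j]='a': π[9]=0 (border '')
j=10 s[j]='a': π[10]=0 (border '')
j=11 s[j]='b': π[11]=1 (border 'b')
j=12 s[j]='a': π[12]=2 (border 'ba')
j=13 s[j]='b': π[13]=3 (border 'bab')
j=14 s[j]='a': π[14]=4 (border 'baba')
j=15 s[j]='a': k: 4→2→0; π[15]=0 (border '')
j=16 s[j]='b': π[16]=1 (border 'b')
j=17 s[j]='b': k: 1→0; π[17]=1 (border 'b')
j=18 s[j]='a': π[18]=2 (border 'ba')
j=19 s[j]='b': π[19]=3 (border 'bab')
j=20 s[j]='a': π[20]=4 (border 'baba')
j=21 s[j]='a': k: 4→2→0; π[21]=0 (border '')
j=22 s[j]='a': π[22]=0 (border '')
j=23 s[j]='a': π[23]=0 (border '')
j=24 s[j]='b': π[24]=1 (border 'b')
j=25 s[j]='b': k: 1→0; π[25]=1 (border 'b')

[0, 0, 1, 2, 3, 1, 2, 0, 0, 0, 0, 1, 2, 3, 4, 0, 1, 1, 2, 3, 4, 0, 0, 0, 1, 1]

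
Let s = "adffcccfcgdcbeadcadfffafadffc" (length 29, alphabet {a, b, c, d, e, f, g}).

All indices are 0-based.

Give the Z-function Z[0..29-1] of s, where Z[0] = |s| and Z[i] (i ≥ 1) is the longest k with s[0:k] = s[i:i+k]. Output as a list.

Z[0]=29
i=1: fresh scan; Z[1]=0
i=2: fresh scan; Z[2]=0
i=3: fresh scan; Z[3]=0
i=4: fresh scan; Z[4]=0
i=5: fresh scan; Z[5]=0
i=6: fresh scan; Z[6]=0
i=7: fresh scan; Z[7]=0
i=8: fresh scan; Z[8]=0
i=9: fresh scan; Z[9]=0
i=10: fresh scan; Z[10]=0
i=11: fresh scan; Z[11]=0
i=12: fresh scan; Z[12]=0
i=13: fresh scan; Z[13]=0
i=14: fresh scan; Z[14]=2 grow→box=[14,16)
i=15: min(r-i=1, Z[1]=0)=0; Z[15]=0
i=16: fresh scan; Z[16]=0
i=17: fresh scan; Z[17]=4 grow→box=[17,21)
i=18: min(r-i=3, Z[1]=0)=0; Z[18]=0
i=19: min(r-i=2, Z[2]=0)=0; Z[19]=0
i=20: min(r-i=1, Z[3]=0)=0; Z[20]=0
i=21: fresh scan; Z[21]=0
i=22: fresh scan; Z[22]=1 grow→box=[22,23)
i=23: fresh scan; Z[23]=0
i=24: fresh scan; Z[24]=5 grow→box=[24,29)
i=25: min(r-i=4, Z[1]=0)=0; Z[25]=0
i=26: min(r-i=3, Z[2]=0)=0; Z[26]=0
i=27: min(r-i=2, Z[3]=0)=0; Z[27]=0
i=28: min(r-i=1, Z[4]=0)=0; Z[28]=0

[29, 0, 0, 0, 0, 0, 0, 0, 0, 0, 0, 0, 0, 0, 2, 0, 0, 4, 0, 0, 0, 0, 1, 0, 5, 0, 0, 0, 0]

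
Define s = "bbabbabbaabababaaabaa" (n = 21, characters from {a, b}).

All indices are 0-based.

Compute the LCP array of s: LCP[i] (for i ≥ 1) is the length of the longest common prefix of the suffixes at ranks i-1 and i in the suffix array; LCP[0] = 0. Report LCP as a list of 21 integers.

[0, 1, 2, 2, 4, 1, 4, 3, 5, 2, 4, 0, 3, 3, 2, 4, 3, 5, 1, 3, 6]

rank→(start, suffix):
  0 → (20, 'a')
  1 → (19, 'aa')
  2 → (15, 'aaabaa')
  3 → (16, 'aabaa')
  4 → (8, 'aabababaaabaa')
  5 → (17, 'abaa')
  6 → (13, 'abaaabaa')
  7 → (11, 'ababaaabaa')
  8 → (9, 'abababaaabaa')
  9 → (5, 'abbaabababaaabaa')
  10 → (2, 'abbabbaabababaaabaa')
  11 → (18, 'baa')
  12 → (14, 'baaabaa')
  13 → (7, 'baabababaaabaa')
  14 → (12, 'babaaabaa')
  15 → (10, 'bababaaabaa')
  16 → (4, 'babbaabababaaabaa')
  17 → (1, 'babbabbaabababaaabaa')
  18 → (6, 'bbaabababaaabaa')
  19 → (3, 'bbabbaabababaaabaa')
  20 → (0, 'bbabbabbaabababaaabaa')

SA = [20, 19, 15, 16, 8, 17, 13, 11, 9, 5, 2, 18, 14, 7, 12, 10, 4, 1, 6, 3, 0]
i: (SA[i-1],SA[i]) lcp shared
  1: (20,19) 1 'a'
  2: (19,15) 2 'aa'
  3: (15,16) 2 'aa'
  4: (16,8) 4 'aaba'
  5: (8,17) 1 'a'
  6: (17,13) 4 'abaa'
  7: (13,11) 3 'aba'
  8: (11,9) 5 'ababa'
  9: (9,5) 2 'ab'
  10: (5,2) 4 'abba'
  11: (2,18) 0 ''
  12: (18,14) 3 'baa'
  13: (14,7) 3 'baa'
  14: (7,12) 2 'ba'
  15: (12,10) 4 'baba'
  16: (10,4) 3 'bab'
  17: (4,1) 5 'babba'
  18: (1,6) 1 'b'
  19: (6,3) 3 'bba'
  20: (3,0) 6 'bbabba'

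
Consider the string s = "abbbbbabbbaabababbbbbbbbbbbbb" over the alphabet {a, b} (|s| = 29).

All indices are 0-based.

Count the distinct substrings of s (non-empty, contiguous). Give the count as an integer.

308

rank→(start, suffix):
  0 → (10, 'aabababbbbbbbbbbbbb')
  1 → (11, 'abababbbbbbbbbbbbb')
  2 → (13, 'ababbbbbbbbbbbbb')
  3 → (6, 'abbbaabababbbbbbbbbbbbb')
  4 → (0, 'abbbbbabbbaabababbbbbbbbbbbbb')
  5 → (15, 'abbbbbbbbbbbbb')
  6 → (28, 'b')
  7 → (9, 'baabababbbbbbbbbbbbb')
  8 → (12, 'bababbbbbbbbbbbbb')
  9 → (5, 'babbbaabababbbbbbbbbbbbb')
  10 → (14, 'babbbbbbbbbbbbb')
  11 → (27, 'bb')
  12 → (8, 'bbaabababbbbbbbbbbbbb')
  13 → (4, 'bbabbbaabababbbbbbbbbbbbb')
  14 → (26, 'bbb')
  15 → (7, 'bbbaabababbbbbbbbbbbbb')
  16 → (3, 'bbbabbbaabababbbbbbbbbbbbb')
  17 → (25, 'bbbb')
  18 → (2, 'bbbbabbbaabababbbbbbbbbbbbb')
  19 → (24, 'bbbbb')
  20 → (1, 'bbbbbabbbaabababbbbbbbbbbbbb')
  21 → (23, 'bbbbbb')
  22 → (22, 'bbbbbbb')
  23 → (21, 'bbbbbbbb')
  24 → (20, 'bbbbbbbbb')
  25 → (19, 'bbbbbbbbbb')
  26 → (18, 'bbbbbbbbbbb')
  27 → (17, 'bbbbbbbbbbbb')
  28 → (16, 'bbbbbbbbbbbbb')

SA = [10, 11, 13, 6, 0, 15, 28, 9, 12, 5, 14, 27, 8, 4, 26, 7, 3, 25, 2, 24, 1, 23, 22, 21, 20, 19, 18, 17, 16]
rank  pair      lcp
   1  s[10:],s[11:]  1  'a'
   2  s[11:],s[13:]  4  'abab'
   3  s[13:],s[6:]  2  'ab'
   4  s[6:],s[0:]  4  'abbb'
   5  s[0:],s[15:]  6  'abbbbb'
   6  s[15:],s[28:]  0  ''
   7  s[28:],s[9:]  1  'b'
   8  s[9:],s[12:]  2  'ba'
   9  s[12:],s[5:]  3  'bab'
  10  s[5:],s[14:]  5  'babbb'
  11  s[14:],s[27:]  1  'b'
  12  s[27:],s[8:]  2  'bb'
  13  s[8:],s[4:]  3  'bba'
  14  s[4:],s[26:]  2  'bb'
  15  s[26:],s[7:]  3  'bbb'
  16  s[7:],s[3:]  4  'bbba'
  17  s[3:],s[25:]  3  'bbb'
  18  s[25:],s[2:]  4  'bbbb'
  19  s[2:],s[24:]  4  'bbbb'
  20  s[24:],s[1:]  5  'bbbbb'
  21  s[1:],s[23:]  5  'bbbbb'
  22  s[23:],s[22:]  6  'bbbbbb'
  23  s[22:],s[21:]  7  'bbbbbbb'
  24  s[21:],s[20:]  8  'bbbbbbbb'
  25  s[20:],s[19:]  9  'bbbbbbbbb'
  26  s[19:],s[18:]  10  'bbbbbbbbbb'
  27  s[18:],s[17:]  11  'bbbbbbbbbbb'
  28  s[17:],s[16:]  12  'bbbbbbbbbbbb'

n(n+1)/2 = 29·30/2 = 435
Σ LCP = 0 + 1 + 4 + 2 + 4 + 6 + 0 + 1 + 2 + 3 + 5 + 1 + 2 + 3 + 2 + 3 + 4 + 3 + 4 + 4 + 5 + 5 + 6 + 7 + 8 + 9 + 10 + 11 + 12 = 127
distinct = 435 − 127 = 308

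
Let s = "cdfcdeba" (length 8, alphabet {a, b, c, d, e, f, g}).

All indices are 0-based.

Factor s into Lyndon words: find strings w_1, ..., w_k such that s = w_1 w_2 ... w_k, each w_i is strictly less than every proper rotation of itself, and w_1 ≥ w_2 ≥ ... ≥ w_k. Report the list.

emit factor 1: 'cdf' (i=0, period=3)
emit factor 2: 'cde' (i=3, period=3)
emit factor 3: 'b' (i=6, period=1)
emit factor 4: 'a' (i=7, period=1)

["cdf", "cde", "b", "a"]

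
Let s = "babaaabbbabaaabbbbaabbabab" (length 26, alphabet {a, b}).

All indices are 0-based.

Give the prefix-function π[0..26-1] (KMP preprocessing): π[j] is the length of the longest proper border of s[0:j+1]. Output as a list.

π[0] = 0
j=1 s[j]='a': π[1]=0 (border '')
j=2 s[j]='b': π[2]=1 (border 'b')
j=3 s[j]='a': π[3]=2 (border 'ba')
j=4 s[j]='a': k: 2→0; π[4]=0 (border '')
j=5 s[j]='a': π[5]=0 (border '')
j=6 s[j]='b': π[6]=1 (border 'b')
j=7 s[j]='b': k: 1→0; π[7]=1 (border 'b')
j=8 s[j]='b': k: 1→0; π[8]=1 (border 'b')
j=9 s[j]='a': π[9]=2 (border 'ba')
j=10 s[j]='b': π[10]=3 (border 'bab')
j=11 s[j]='a': π[11]=4 (border 'baba')
j=12 s[j]='a': π[12]=5 (border 'babaa')
j=13 s[j]='a': π[13]=6 (border 'babaaa')
j=14 s[j]='b': π[14]=7 (border 'babaaab')
j=15 s[j]='b': π[15]=8 (border 'babaaabb')
j=16 s[j]='b': π[16]=9 (border 'babaaabbb')
j=17 s[j]='b': k: 9→1→0; π[17]=1 (border 'b')
j=18 s[j]='a': π[18]=2 (border 'ba')
j=19 s[j]='a': k: 2→0; π[19]=0 (border '')
j=20 s[j]='b': π[20]=1 (border 'b')
j=21 s[j]='b': k: 1→0; π[21]=1 (border 'b')
j=22 s[j]='a': π[22]=2 (border 'ba')
j=23 s[j]='b': π[23]=3 (border 'bab')
j=24 s[j]='a': π[24]=4 (border 'baba')
j=25 s[j]='b': k: 4→2; π[25]=3 (border 'bab')

[0, 0, 1, 2, 0, 0, 1, 1, 1, 2, 3, 4, 5, 6, 7, 8, 9, 1, 2, 0, 1, 1, 2, 3, 4, 3]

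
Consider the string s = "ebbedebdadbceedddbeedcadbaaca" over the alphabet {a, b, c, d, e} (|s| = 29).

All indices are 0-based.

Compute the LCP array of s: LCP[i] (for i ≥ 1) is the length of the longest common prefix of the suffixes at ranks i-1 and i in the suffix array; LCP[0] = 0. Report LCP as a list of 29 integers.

[0, 1, 1, 1, 3, 0, 1, 1, 1, 1, 2, 0, 2, 1, 0, 1, 2, 2, 1, 1, 2, 1, 0, 2, 1, 2, 2, 1, 3]

rank→(start, suffix):
  0 → (28, 'a')
  1 → (25, 'aaca')
  2 → (26, 'aca')
  3 → (22, 'adbaaca')
  4 → (8, 'adbceedddbeedcadbaaca')
  5 → (24, 'baaca')
  6 → (1, 'bbedebdadbceedddbeedcadbaaca')
  7 → (10, 'bceedddbeedcadbaaca')
  8 → (6, 'bdadbceedddbeedcadbaaca')
  9 → (2, 'bedebdadbceedddbeedcadbaaca')
  10 → (17, 'beedcadbaaca')
  11 → (27, 'ca')
  12 → (21, 'cadbaaca')
  13 → (11, 'ceedddbeedcadbaaca')
  14 → (7, 'dadbceedddbeedcadbaaca')
  15 → (23, 'dbaaca')
  16 → (9, 'dbceedddbeedcadbaaca')
  17 → (16, 'dbeedcadbaaca')
  18 → (20, 'dcadbaaca')
  19 → (15, 'ddbeedcadbaaca')
  20 → (14, 'dddbeedcadbaaca')
  21 → (4, 'debdadbceedddbeedcadbaaca')
  22 → (0, 'ebbedebdadbceedddbeedcadbaaca')
  23 → (5, 'ebdadbceedddbeedcadbaaca')
  24 → (19, 'edcadbaaca')
  25 → (13, 'edddbeedcadbaaca')
  26 → (3, 'edebdadbceedddbeedcadbaaca')
  27 → (18, 'eedcadbaaca')
  28 → (12, 'eedddbeedcadbaaca')

SA = [28, 25, 26, 22, 8, 24, 1, 10, 6, 2, 17, 27, 21, 11, 7, 23, 9, 16, 20, 15, 14, 4, 0, 5, 19, 13, 3, 18, 12]
i: (SA[i-1],SA[i]) lcp shared
  1: (28,25) 1 'a'
  2: (25,26) 1 'a'
  3: (26,22) 1 'a'
  4: (22,8) 3 'adb'
  5: (8,24) 0 ''
  6: (24,1) 1 'b'
  7: (1,10) 1 'b'
  8: (10,6) 1 'b'
  9: (6,2) 1 'b'
  10: (2,17) 2 'be'
  11: (17,27) 0 ''
  12: (27,21) 2 'ca'
  13: (21,11) 1 'c'
  14: (11,7) 0 ''
  15: (7,23) 1 'd'
  16: (23,9) 2 'db'
  17: (9,16) 2 'db'
  18: (16,20) 1 'd'
  19: (20,15) 1 'd'
  20: (15,14) 2 'dd'
  21: (14,4) 1 'd'
  22: (4,0) 0 ''
  23: (0,5) 2 'eb'
  24: (5,19) 1 'e'
  25: (19,13) 2 'ed'
  26: (13,3) 2 'ed'
  27: (3,18) 1 'e'
  28: (18,12) 3 'eed'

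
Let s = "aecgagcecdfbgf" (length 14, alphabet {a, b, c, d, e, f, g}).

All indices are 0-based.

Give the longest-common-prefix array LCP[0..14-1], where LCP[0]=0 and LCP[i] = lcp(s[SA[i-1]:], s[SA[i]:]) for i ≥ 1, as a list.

[0, 1, 0, 0, 1, 1, 0, 0, 2, 0, 1, 0, 1, 1]

sorted suffixes:
  #0 SA[0]=0  'aecgagcecdfbgf'
  #1 SA[1]=4  'agcecdfbgf'
  #2 SA[2]=11  'bgf'
  #3 SA[3]=8  'cdfbgf'
  #4 SA[4]=6  'cecdfbgf'
  #5 SA[5]=2  'cgagcecdfbgf'
  #6 SA[6]=9  'dfbgf'
  #7 SA[7]=7  'ecdfbgf'
  #8 SA[8]=1  'ecgagcecdfbgf'
  #9 SA[9]=13  'f'
  #10 SA[10]=10  'fbgf'
  #11 SA[11]=3  'gagcecdfbgf'
  #12 SA[12]=5  'gcecdfbgf'
  #13 SA[13]=12  'gf'

SA = [0, 4, 11, 8, 6, 2, 9, 7, 1, 13, 10, 3, 5, 12]
[i] adj suffixes → lcp
  [1] 0/4 → 1 ('a')
  [2] 4/11 → 0 ('')
  [3] 11/8 → 0 ('')
  [4] 8/6 → 1 ('c')
  [5] 6/2 → 1 ('c')
  [6] 2/9 → 0 ('')
  [7] 9/7 → 0 ('')
  [8] 7/1 → 2 ('ec')
  [9] 1/13 → 0 ('')
  [10] 13/10 → 1 ('f')
  [11] 10/3 → 0 ('')
  [12] 3/5 → 1 ('g')
  [13] 5/12 → 1 ('g')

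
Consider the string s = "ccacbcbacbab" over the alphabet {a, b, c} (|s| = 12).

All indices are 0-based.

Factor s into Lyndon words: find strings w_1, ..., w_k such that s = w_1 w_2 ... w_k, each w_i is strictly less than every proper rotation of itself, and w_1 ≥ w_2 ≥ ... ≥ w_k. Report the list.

emit factor 1: 'c' (i=0, period=1)
emit factor 2: 'c' (i=1, period=1)
emit factor 3: 'acbcb' (i=2, period=5)
emit factor 4: 'acb' (i=7, period=3)
emit factor 5: 'ab' (i=10, period=2)

["c", "c", "acbcb", "acb", "ab"]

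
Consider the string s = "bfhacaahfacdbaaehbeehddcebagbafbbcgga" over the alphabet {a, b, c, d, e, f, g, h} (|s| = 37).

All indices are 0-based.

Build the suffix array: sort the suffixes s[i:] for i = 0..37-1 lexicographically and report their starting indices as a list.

sorted suffixes:
  #0 SA[0]=36  'a'
  #1 SA[1]=13  'aaehbeehddcebagbafbbcgga'
  #2 SA[2]=5  'aahfacdbaaehbeehddcebagbafbbcgga'
  #3 SA[3]=3  'acaahfacdbaaehbeehddcebagbafbbcgga'
  #4 SA[4]=9  'acdbaaehbeehddcebagbafbbcgga'
  #5 SA[5]=14  'aehbeehddcebagbafbbcgga'
  #6 SA[6]=29  'afbbcgga'
  #7 SA[7]=26  'agbafbbcgga'
  #8 SA[8]=6  'ahfacdbaaehbeehddcebagbafbbcgga'
  #9 SA[9]=12  'baaehbeehddcebagbafbbcgga'
  #10 SA[10]=28  'bafbbcgga'
  #11 SA[11]=25  'bagbafbbcgga'
  #12 SA[12]=31  'bbcgga'
  #13 SA[13]=32  'bcgga'
  #14 SA[14]=17  'beehddcebagbafbbcgga'
  #15 SA[15]=0  'bfhacaahfacdbaaehbeehddcebagbafbbcgga'
  #16 SA[16]=4  'caahfacdbaaehbeehddcebagbafbbcgga'
  #17 SA[17]=10  'cdbaaehbeehddcebagbafbbcgga'
  #18 SA[18]=23  'cebagbafbbcgga'
  #19 SA[19]=33  'cgga'
  #20 SA[20]=11  'dbaaehbeehddcebagbafbbcgga'
  #21 SA[21]=22  'dcebagbafbbcgga'
  #22 SA[22]=21  'ddcebagbafbbcgga'
  #23 SA[23]=24  'ebagbafbbcgga'
  #24 SA[24]=18  'eehddcebagbafbbcgga'
  #25 SA[25]=15  'ehbeehddcebagbafbbcgga'
  #26 SA[26]=19  'ehddcebagbafbbcgga'
  #27 SA[27]=8  'facdbaaehbeehddcebagbafbbcgga'
  #28 SA[28]=30  'fbbcgga'
  #29 SA[29]=1  'fhacaahfacdbaaehbeehddcebagbafbbcgga'
  #30 SA[30]=35  'ga'
  #31 SA[31]=27  'gbafbbcgga'
  #32 SA[32]=34  'gga'
  #33 SA[33]=2  'hacaahfacdbaaehbeehddcebagbafbbcgga'
  #34 SA[34]=16  'hbeehddcebagbafbbcgga'
  #35 SA[35]=20  'hddcebagbafbbcgga'
  #36 SA[36]=7  'hfacdbaaehbeehddcebagbafbbcgga'

[36, 13, 5, 3, 9, 14, 29, 26, 6, 12, 28, 25, 31, 32, 17, 0, 4, 10, 23, 33, 11, 22, 21, 24, 18, 15, 19, 8, 30, 1, 35, 27, 34, 2, 16, 20, 7]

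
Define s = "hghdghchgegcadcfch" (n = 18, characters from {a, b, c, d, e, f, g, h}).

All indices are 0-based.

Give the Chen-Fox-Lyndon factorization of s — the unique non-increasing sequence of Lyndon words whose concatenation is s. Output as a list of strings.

["h", "gh", "dgh", "chgeg", "c", "adcfch"]

emit factor 1: 'h' (i=0, period=1)
emit factor 2: 'gh' (i=1, period=2)
emit factor 3: 'dgh' (i=3, period=3)
emit factor 4: 'chgeg' (i=6, period=5)
emit factor 5: 'c' (i=11, period=1)
emit factor 6: 'adcfch' (i=12, period=6)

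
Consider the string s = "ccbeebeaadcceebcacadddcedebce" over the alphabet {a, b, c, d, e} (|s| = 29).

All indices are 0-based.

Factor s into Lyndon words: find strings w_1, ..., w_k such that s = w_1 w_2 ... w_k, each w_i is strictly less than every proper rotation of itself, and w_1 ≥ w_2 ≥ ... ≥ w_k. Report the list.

emit factor 1: 'c' (i=0, period=1)
emit factor 2: 'c' (i=1, period=1)
emit factor 3: 'bee' (i=2, period=3)
emit factor 4: 'be' (i=5, period=2)
emit factor 5: 'aadcceebcacadddcedebce' (i=7, period=22)

["c", "c", "bee", "be", "aadcceebcacadddcedebce"]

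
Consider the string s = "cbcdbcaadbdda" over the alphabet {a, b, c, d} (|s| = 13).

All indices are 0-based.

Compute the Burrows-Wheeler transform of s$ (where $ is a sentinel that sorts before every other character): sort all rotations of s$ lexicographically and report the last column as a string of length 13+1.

rank  rotation        last
    0  $cbcdbcaadbdda  a
    1  a$cbcdbcaadbdd  d
    2  aadbdda$cbcdbc  c
    3  adbdda$cbcdbca  a
    4  bcaadbdda$cbcd  d
    5  bcdbcaadbdda$c  c
    6  bdda$cbcdbcaad  d
    7  caadbdda$cbcdb  b
    8  cbcdbcaadbdda$  $
    9  cdbcaadbdda$cb  b
   10  da$cbcdbcaadbd  d
   11  dbcaadbdda$cbc  c
   12  dbdda$cbcdbcaa  a
   13  dda$cbcdbcaadb  b

adcadcdb$bdcab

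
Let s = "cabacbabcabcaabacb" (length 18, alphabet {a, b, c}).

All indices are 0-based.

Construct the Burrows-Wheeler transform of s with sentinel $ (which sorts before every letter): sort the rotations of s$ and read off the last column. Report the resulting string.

rank  rotation             last
    0  $cabacbabcabcaabacb  b
    1  aabacb$cabacbabcabc  c
    2  abacb$cabacbabcabca  a
    3  abacbabcabcaabacb$c  c
    4  abcaabacb$cabacbabc  c
    5  abcabcaabacb$cabacb  b
    6  acb$cabacbabcabcaab  b
    7  acbabcabcaabacb$cab  b
    8  b$cabacbabcabcaabac  c
    9  babcabcaabacb$cabac  c
   10  bacb$cabacbabcabcaa  a
   11  bacbabcabcaabacb$ca  a
   12  bcaabacb$cabacbabca  a
   13  bcabcaabacb$cabacba  a
   14  caabacb$cabacbabcab  b
   15  cabacbabcabcaabacb$  $
   16  cabcaabacb$cabacbab  b
   17  cb$cabacbabcabcaaba  a
   18  cbabcabcaabacb$caba  a

bcaccbbbccaaaab$baa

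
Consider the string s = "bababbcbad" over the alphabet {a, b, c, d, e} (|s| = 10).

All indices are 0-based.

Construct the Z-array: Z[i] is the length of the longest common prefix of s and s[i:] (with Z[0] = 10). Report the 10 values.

Z[0]=10
i=1: outside box; Z[1]=0
i=2: outside box; Z[2]=3 scan→box=[2,5)
i=3: min(r-i=2, Z[1]=0)=0; Z[3]=0
i=4: min(r-i=1, Z[2]=3)=1; Z[4]=1
i=5: outside box; Z[5]=1 scan→box=[5,6)
i=6: outside box; Z[6]=0
i=7: outside box; Z[7]=2 scan→box=[7,9)
i=8: min(r-i=1, Z[1]=0)=0; Z[8]=0
i=9: outside box; Z[9]=0

[10, 0, 3, 0, 1, 1, 0, 2, 0, 0]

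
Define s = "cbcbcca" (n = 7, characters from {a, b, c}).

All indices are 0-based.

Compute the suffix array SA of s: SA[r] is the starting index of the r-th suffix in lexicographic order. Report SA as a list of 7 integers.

[6, 1, 3, 5, 0, 2, 4]

rank→(start, suffix):
  0 → (6, 'a')
  1 → (1, 'bcbcca')
  2 → (3, 'bcca')
  3 → (5, 'ca')
  4 → (0, 'cbcbcca')
  5 → (2, 'cbcca')
  6 → (4, 'cca')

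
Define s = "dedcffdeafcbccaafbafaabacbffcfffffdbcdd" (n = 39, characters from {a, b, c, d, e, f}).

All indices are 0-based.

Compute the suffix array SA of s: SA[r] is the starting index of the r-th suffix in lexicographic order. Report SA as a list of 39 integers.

rank→(start, suffix):
  0 → (20, 'aabacbffcfffffdbcdd')
  1 → (14, 'aafbafaabacbffcfffffdbcdd')
  2 → (21, 'abacbffcfffffdbcdd')
  3 → (23, 'acbffcfffffdbcdd')
  4 → (18, 'afaabacbffcfffffdbcdd')
  5 → (15, 'afbafaabacbffcfffffdbcdd')
  6 → (8, 'afcbccaafbafaabacbffcfffffdbcdd')
  7 → (22, 'bacbffcfffffdbcdd')
  8 → (17, 'bafaabacbffcfffffdbcdd')
  9 → (11, 'bccaafbafaabacbffcfffffdbcdd')
  10 → (35, 'bcdd')
  11 → (25, 'bffcfffffdbcdd')
  12 → (13, 'caafbafaabacbffcfffffdbcdd')
  13 → (10, 'cbccaafbafaabacbffcfffffdbcdd')
  14 → (24, 'cbffcfffffdbcdd')
  15 → (12, 'ccaafbafaabacbffcfffffdbcdd')
  16 → (36, 'cdd')
  17 → (3, 'cffdeafcbccaafbafaabacbffcfffffdbcdd')
  18 → (28, 'cfffffdbcdd')
  19 → (38, 'd')
  20 → (34, 'dbcdd')
  21 → (2, 'dcffdeafcbccaafbafaabacbffcfffffdbcdd')
  22 → (37, 'dd')
  23 → (6, 'deafcbccaafbafaabacbffcfffffdbcdd')
  24 → (0, 'dedcffdeafcbccaafbafaabacbffcfffffdbcdd')
  25 → (7, 'eafcbccaafbafaabacbffcfffffdbcdd')
  26 → (1, 'edcffdeafcbccaafbafaabacbffcfffffdbcdd')
  27 → (19, 'faabacbffcfffffdbcdd')
  28 → (16, 'fbafaabacbffcfffffdbcdd')
  29 → (9, 'fcbccaafbafaabacbffcfffffdbcdd')
  30 → (27, 'fcfffffdbcdd')
  31 → (33, 'fdbcdd')
  32 → (5, 'fdeafcbccaafbafaabacbffcfffffdbcdd')
  33 → (26, 'ffcfffffdbcdd')
  34 → (32, 'ffdbcdd')
  35 → (4, 'ffdeafcbccaafbafaabacbffcfffffdbcdd')
  36 → (31, 'fffdbcdd')
  37 → (30, 'ffffdbcdd')
  38 → (29, 'fffffdbcdd')

[20, 14, 21, 23, 18, 15, 8, 22, 17, 11, 35, 25, 13, 10, 24, 12, 36, 3, 28, 38, 34, 2, 37, 6, 0, 7, 1, 19, 16, 9, 27, 33, 5, 26, 32, 4, 31, 30, 29]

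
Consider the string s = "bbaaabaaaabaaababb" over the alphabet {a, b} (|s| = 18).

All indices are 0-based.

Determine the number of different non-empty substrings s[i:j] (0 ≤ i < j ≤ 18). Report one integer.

sorted suffixes:
  #0 SA[0]=6  'aaaabaaababb'
  #1 SA[1]=2  'aaabaaaabaaababb'
  #2 SA[2]=7  'aaabaaababb'
  #3 SA[3]=11  'aaababb'
  #4 SA[4]=3  'aabaaaabaaababb'
  #5 SA[5]=8  'aabaaababb'
  #6 SA[6]=12  'aababb'
  #7 SA[7]=4  'abaaaabaaababb'
  #8 SA[8]=9  'abaaababb'
  #9 SA[9]=13  'ababb'
  #10 SA[10]=15  'abb'
  #11 SA[11]=17  'b'
  #12 SA[12]=5  'baaaabaaababb'
  #13 SA[13]=1  'baaabaaaabaaababb'
  #14 SA[14]=10  'baaababb'
  #15 SA[15]=14  'babb'
  #16 SA[16]=16  'bb'
  #17 SA[17]=0  'bbaaabaaaabaaababb'

SA = [6, 2, 7, 11, 3, 8, 12, 4, 9, 13, 15, 17, 5, 1, 10, 14, 16, 0]
rank  pair      lcp
   1  s[6:],s[2:]  3  'aaa'
   2  s[2:],s[7:]  7  'aaabaaa'
   3  s[7:],s[11:]  5  'aaaba'
   4  s[11:],s[3:]  2  'aa'
   5  s[3:],s[8:]  6  'aabaaa'
   6  s[8:],s[12:]  4  'aaba'
   7  s[12:],s[4:]  1  'a'
   8  s[4:],s[9:]  5  'abaaa'
   9  s[9:],s[13:]  3  'aba'
  10  s[13:],s[15:]  2  'ab'
  11  s[15:],s[17:]  0  ''
  12  s[17:],s[5:]  1  'b'
  13  s[5:],s[1:]  4  'baaa'
  14  s[1:],s[10:]  6  'baaaba'
  15  s[10:],s[14:]  2  'ba'
  16  s[14:],s[16:]  1  'b'
  17  s[16:],s[0:]  2  'bb'

n(n+1)/2 = 18·19/2 = 171
Σ LCP = 0 + 3 + 7 + 5 + 2 + 6 + 4 + 1 + 5 + 3 + 2 + 0 + 1 + 4 + 6 + 2 + 1 + 2 = 54
distinct = 171 − 54 = 117

117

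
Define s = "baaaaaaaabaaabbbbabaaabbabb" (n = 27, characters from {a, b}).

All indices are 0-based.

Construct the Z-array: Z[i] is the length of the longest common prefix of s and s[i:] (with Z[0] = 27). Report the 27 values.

Z[0]=27
i=1: i≥r, start 0; Z[1]=0
i=2: i≥r, start 0; Z[2]=0
i=3: i≥r, start 0; Z[3]=0
i=4: i≥r, start 0; Z[4]=0
i=5: i≥r, start 0; Z[5]=0
i=6: i≥r, start 0; Z[6]=0
i=7: i≥r, start 0; Z[7]=0
i=8: i≥r, start 0; Z[8]=0
i=9: i≥r, start 0; Z[9]=4 scan→box=[9,13)
i=10: min(r-i=3, Z[1]=0)=0; Z[10]=0
i=11: min(r-i=2, Z[2]=0)=0; Z[11]=0
i=12: min(r-i=1, Z[3]=0)=0; Z[12]=0
i=13: i≥r, start 0; Z[13]=1 scan→box=[13,14)
i=14: i≥r, start 0; Z[14]=1 scan→box=[14,15)
i=15: i≥r, start 0; Z[15]=1 scan→box=[15,16)
i=16: i≥r, start 0; Z[16]=2 scan→box=[16,18)
i=17: min(r-i=1, Z[1]=0)=0; Z[17]=0
i=18: i≥r, start 0; Z[18]=4 scan→box=[18,22)
i=19: min(r-i=3, Z[1]=0)=0; Z[19]=0
i=20: min(r-i=2, Z[2]=0)=0; Z[20]=0
i=21: min(r-i=1, Z[3]=0)=0; Z[21]=0
i=22: i≥r, start 0; Z[22]=1 scan→box=[22,23)
i=23: i≥r, start 0; Z[23]=2 scan→box=[23,25)
i=24: min(r-i=1, Z[1]=0)=0; Z[24]=0
i=25: i≥r, start 0; Z[25]=1 scan→box=[25,26)
i=26: i≥r, start 0; Z[26]=1 scan→box=[26,27)

[27, 0, 0, 0, 0, 0, 0, 0, 0, 4, 0, 0, 0, 1, 1, 1, 2, 0, 4, 0, 0, 0, 1, 2, 0, 1, 1]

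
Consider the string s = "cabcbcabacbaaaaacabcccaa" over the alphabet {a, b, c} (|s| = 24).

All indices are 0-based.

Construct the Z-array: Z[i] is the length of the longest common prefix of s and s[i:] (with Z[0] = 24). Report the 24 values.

Z[0]=24
i=1: i≥r, start 0; Z[1]=0
i=2: i≥r, start 0; Z[2]=0
i=3: i≥r, start 0; Z[3]=1 scan→box=[3,4)
i=4: i≥r, start 0; Z[4]=0
i=5: i≥r, start 0; Z[5]=3 scan→box=[5,8)
i=6: min(r-i=2, Z[1]=0)=0; Z[6]=0
i=7: min(r-i=1, Z[2]=0)=0; Z[7]=0
i=8: i≥r, start 0; Z[8]=0
i=9: i≥r, start 0; Z[9]=1 scan→box=[9,10)
i=10: i≥r, start 0; Z[10]=0
i=11: i≥r, start 0; Z[11]=0
i=12: i≥r, start 0; Z[12]=0
i=13: i≥r, start 0; Z[13]=0
i=14: i≥r, start 0; Z[14]=0
i=15: i≥r, start 0; Z[15]=0
i=16: i≥r, start 0; Z[16]=4 scan→box=[16,20)
i=17: min(r-i=3, Z[1]=0)=0; Z[17]=0
i=18: min(r-i=2, Z[2]=0)=0; Z[18]=0
i=19: min(r-i=1, Z[3]=1)=1; Z[19]=1
i=20: i≥r, start 0; Z[20]=1 scan→box=[20,21)
i=21: i≥r, start 0; Z[21]=2 scan→box=[21,23)
i=22: min(r-i=1, Z[1]=0)=0; Z[22]=0
i=23: i≥r, start 0; Z[23]=0

[24, 0, 0, 1, 0, 3, 0, 0, 0, 1, 0, 0, 0, 0, 0, 0, 4, 0, 0, 1, 1, 2, 0, 0]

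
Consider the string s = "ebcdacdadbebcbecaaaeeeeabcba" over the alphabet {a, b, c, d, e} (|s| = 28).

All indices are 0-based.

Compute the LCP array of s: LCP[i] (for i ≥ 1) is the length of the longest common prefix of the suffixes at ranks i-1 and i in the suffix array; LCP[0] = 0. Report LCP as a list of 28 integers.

[0, 1, 2, 1, 1, 1, 1, 0, 1, 3, 2, 1, 2, 0, 1, 2, 1, 3, 0, 2, 1, 0, 1, 3, 1, 1, 2, 3]

rank | idx | suffix
   0 |  27 | a
   1 |  16 | aaaeeeeabcba
   2 |  17 | aaeeeeabcba
   3 |  23 | abcba
   4 |   4 | acdadbebcbecaaaeeeeabcba
   5 |   7 | adbebcbecaaaeeeeabcba
   6 |  18 | aeeeeabcba
   7 |  26 | ba
   8 |  24 | bcba
   9 |  11 | bcbecaaaeeeeabcba
  10 |   1 | bcdacdadbebcbecaaaeeeeabcba
  11 |   9 | bebcbecaaaeeeeabcba
  12 |  13 | becaaaeeeeabcba
  13 |  15 | caaaeeeeabcba
  14 |  25 | cba
  15 |  12 | cbecaaaeeeeabcba
  16 |   2 | cdacdadbebcbecaaaeeeeabcba
  17 |   5 | cdadbebcbecaaaeeeeabcba
  18 |   3 | dacdadbebcbecaaaeeeeabcba
  19 |   6 | dadbebcbecaaaeeeeabcba
  20 |   8 | dbebcbecaaaeeeeabcba
  21 |  22 | eabcba
  22 |  10 | ebcbecaaaeeeeabcba
  23 |   0 | ebcdacdadbebcbecaaaeeeeabcba
  24 |  14 | ecaaaeeeeabcba
  25 |  21 | eeabcba
  26 |  20 | eeeabcba
  27 |  19 | eeeeabcba

SA = [27, 16, 17, 23, 4, 7, 18, 26, 24, 11, 1, 9, 13, 15, 25, 12, 2, 5, 3, 6, 8, 22, 10, 0, 14, 21, 20, 19]
i: (SA[i-1],SA[i]) lcp shared
  1: (27,16) 1 'a'
  2: (16,17) 2 'aa'
  3: (17,23) 1 'a'
  4: (23,4) 1 'a'
  5: (4,7) 1 'a'
  6: (7,18) 1 'a'
  7: (18,26) 0 ''
  8: (26,24) 1 'b'
  9: (24,11) 3 'bcb'
  10: (11,1) 2 'bc'
  11: (1,9) 1 'b'
  12: (9,13) 2 'be'
  13: (13,15) 0 ''
  14: (15,25) 1 'c'
  15: (25,12) 2 'cb'
  16: (12,2) 1 'c'
  17: (2,5) 3 'cda'
  18: (5,3) 0 ''
  19: (3,6) 2 'da'
  20: (6,8) 1 'd'
  21: (8,22) 0 ''
  22: (22,10) 1 'e'
  23: (10,0) 3 'ebc'
  24: (0,14) 1 'e'
  25: (14,21) 1 'e'
  26: (21,20) 2 'ee'
  27: (20,19) 3 'eee'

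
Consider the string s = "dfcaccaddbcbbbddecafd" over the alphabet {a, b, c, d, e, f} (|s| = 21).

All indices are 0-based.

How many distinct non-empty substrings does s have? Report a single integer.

sorted suffixes:
  #0 SA[0]=3  'accaddbcbbbddecafd'
  #1 SA[1]=6  'addbcbbbddecafd'
  #2 SA[2]=18  'afd'
  #3 SA[3]=11  'bbbddecafd'
  #4 SA[4]=12  'bbddecafd'
  #5 SA[5]=9  'bcbbbddecafd'
  #6 SA[6]=13  'bddecafd'
  #7 SA[7]=2  'caccaddbcbbbddecafd'
  #8 SA[8]=5  'caddbcbbbddecafd'
  #9 SA[9]=17  'cafd'
  #10 SA[10]=10  'cbbbddecafd'
  #11 SA[11]=4  'ccaddbcbbbddecafd'
  #12 SA[12]=20  'd'
  #13 SA[13]=8  'dbcbbbddecafd'
  #14 SA[14]=7  'ddbcbbbddecafd'
  #15 SA[15]=14  'ddecafd'
  #16 SA[16]=15  'decafd'
  #17 SA[17]=0  'dfcaccaddbcbbbddecafd'
  #18 SA[18]=16  'ecafd'
  #19 SA[19]=1  'fcaccaddbcbbbddecafd'
  #20 SA[20]=19  'fd'

SA = [3, 6, 18, 11, 12, 9, 13, 2, 5, 17, 10, 4, 20, 8, 7, 14, 15, 0, 16, 1, 19]
[i] adj suffixes → lcp
  [1] 3/6 → 1 ('a')
  [2] 6/18 → 1 ('a')
  [3] 18/11 → 0 ('')
  [4] 11/12 → 2 ('bb')
  [5] 12/9 → 1 ('b')
  [6] 9/13 → 1 ('b')
  [7] 13/2 → 0 ('')
  [8] 2/5 → 2 ('ca')
  [9] 5/17 → 2 ('ca')
  [10] 17/10 → 1 ('c')
  [11] 10/4 → 1 ('c')
  [12] 4/20 → 0 ('')
  [13] 20/8 → 1 ('d')
  [14] 8/7 → 1 ('d')
  [15] 7/14 → 2 ('dd')
  [16] 14/15 → 1 ('d')
  [17] 15/0 → 1 ('d')
  [18] 0/16 → 0 ('')
  [19] 16/1 → 0 ('')
  [20] 1/19 → 1 ('f')

n(n+1)/2 = 21·22/2 = 231
Σ LCP = 0 + 1 + 1 + 0 + 2 + 1 + 1 + 0 + 2 + 2 + 1 + 1 + 0 + 1 + 1 + 2 + 1 + 1 + 0 + 0 + 1 = 19
distinct = 231 − 19 = 212

212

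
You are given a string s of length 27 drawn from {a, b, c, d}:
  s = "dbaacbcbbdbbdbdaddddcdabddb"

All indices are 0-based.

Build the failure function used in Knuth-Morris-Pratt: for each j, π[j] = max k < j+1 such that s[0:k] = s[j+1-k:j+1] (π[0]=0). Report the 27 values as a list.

[0, 0, 0, 0, 0, 0, 0, 0, 0, 1, 2, 0, 1, 2, 1, 0, 1, 1, 1, 1, 0, 1, 0, 0, 1, 1, 2]

π[0] = 0
j=1 s[j]='b': π[1]=0 (border '')
j=2 s[j]='a': π[2]=0 (border '')
j=3 s[j]='a': π[3]=0 (border '')
j=4 s[j]='c': π[4]=0 (border '')
j=5 s[j]='b': π[5]=0 (border '')
j=6 s[j]='c': π[6]=0 (border '')
j=7 s[j]='b': π[7]=0 (border '')
j=8 s[j]='b': π[8]=0 (border '')
j=9 s[j]='d': π[9]=1 (border 'd')
j=10 s[j]='b': π[10]=2 (border 'db')
j=11 s[j]='b': k: 2→0; π[11]=0 (border '')
j=12 s[j]='d': π[12]=1 (border 'd')
j=13 s[j]='b': π[13]=2 (border 'db')
j=14 s[j]='d': k: 2→0; π[14]=1 (border 'd')
j=15 s[j]='a': k: 1→0; π[15]=0 (border '')
j=16 s[j]='d': π[16]=1 (border 'd')
j=17 s[j]='d': k: 1→0; π[17]=1 (border 'd')
j=18 s[j]='d': k: 1→0; π[18]=1 (border 'd')
j=19 s[j]='d': k: 1→0; π[19]=1 (border 'd')
j=20 s[j]='c': k: 1→0; π[20]=0 (border '')
j=21 s[j]='d': π[21]=1 (border 'd')
j=22 s[j]='a': k: 1→0; π[22]=0 (border '')
j=23 s[j]='b': π[23]=0 (border '')
j=24 s[j]='d': π[24]=1 (border 'd')
j=25 s[j]='d': k: 1→0; π[25]=1 (border 'd')
j=26 s[j]='b': π[26]=2 (border 'db')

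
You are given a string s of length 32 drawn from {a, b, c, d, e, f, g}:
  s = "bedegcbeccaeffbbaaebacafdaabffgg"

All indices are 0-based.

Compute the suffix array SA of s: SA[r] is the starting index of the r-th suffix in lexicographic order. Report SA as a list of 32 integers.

[25, 16, 26, 20, 17, 10, 22, 15, 19, 14, 6, 0, 27, 9, 21, 5, 8, 24, 2, 18, 7, 1, 11, 3, 13, 23, 12, 28, 29, 31, 4, 30]

sorted suffixes:
  #0 SA[0]=25  'aabffgg'
  #1 SA[1]=16  'aaebacafdaabffgg'
  #2 SA[2]=26  'abffgg'
  #3 SA[3]=20  'acafdaabffgg'
  #4 SA[4]=17  'aebacafdaabffgg'
  #5 SA[5]=10  'aeffbbaaebacafdaabffgg'
  #6 SA[6]=22  'afdaabffgg'
  #7 SA[7]=15  'baaebacafdaabffgg'
  #8 SA[8]=19  'bacafdaabffgg'
  #9 SA[9]=14  'bbaaebacafdaabffgg'
  #10 SA[10]=6  'beccaeffbbaaebacafdaabffgg'
  #11 SA[11]=0  'bedegcbeccaeffbbaaebacafdaabffgg'
  #12 SA[12]=27  'bffgg'
  #13 SA[13]=9  'caeffbbaaebacafdaabffgg'
  #14 SA[14]=21  'cafdaabffgg'
  #15 SA[15]=5  'cbeccaeffbbaaebacafdaabffgg'
  #16 SA[16]=8  'ccaeffbbaaebacafdaabffgg'
  #17 SA[17]=24  'daabffgg'
  #18 SA[18]=2  'degcbeccaeffbbaaebacafdaabffgg'
  #19 SA[19]=18  'ebacafdaabffgg'
  #20 SA[20]=7  'eccaeffbbaaebacafdaabffgg'
  #21 SA[21]=1  'edegcbeccaeffbbaaebacafdaabffgg'
  #22 SA[22]=11  'effbbaaebacafdaabffgg'
  #23 SA[23]=3  'egcbeccaeffbbaaebacafdaabffgg'
  #24 SA[24]=13  'fbbaaebacafdaabffgg'
  #25 SA[25]=23  'fdaabffgg'
  #26 SA[26]=12  'ffbbaaebacafdaabffgg'
  #27 SA[27]=28  'ffgg'
  #28 SA[28]=29  'fgg'
  #29 SA[29]=31  'g'
  #30 SA[30]=4  'gcbeccaeffbbaaebacafdaabffgg'
  #31 SA[31]=30  'gg'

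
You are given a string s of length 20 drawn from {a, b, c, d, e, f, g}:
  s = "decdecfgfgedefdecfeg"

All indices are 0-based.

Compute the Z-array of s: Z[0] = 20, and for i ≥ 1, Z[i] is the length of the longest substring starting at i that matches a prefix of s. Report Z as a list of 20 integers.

Z[0]=20
i=1: outside box; Z[1]=0
i=2: outside box; Z[2]=0
i=3: outside box; Z[3]=3 extend→box=[3,6)
i=4: min(r-i=2, Z[1]=0)=0; Z[4]=0
i=5: min(r-i=1, Z[2]=0)=0; Z[5]=0
i=6: outside box; Z[6]=0
i=7: outside box; Z[7]=0
i=8: outside box; Z[8]=0
i=9: outside box; Z[9]=0
i=10: outside box; Z[10]=0
i=11: outside box; Z[11]=2 extend→box=[11,13)
i=12: min(r-i=1, Z[1]=0)=0; Z[12]=0
i=13: outside box; Z[13]=0
i=14: outside box; Z[14]=3 extend→box=[14,17)
i=15: min(r-i=2, Z[1]=0)=0; Z[15]=0
i=16: min(r-i=1, Z[2]=0)=0; Z[16]=0
i=17: outside box; Z[17]=0
i=18: outside box; Z[18]=0
i=19: outside box; Z[19]=0

[20, 0, 0, 3, 0, 0, 0, 0, 0, 0, 0, 2, 0, 0, 3, 0, 0, 0, 0, 0]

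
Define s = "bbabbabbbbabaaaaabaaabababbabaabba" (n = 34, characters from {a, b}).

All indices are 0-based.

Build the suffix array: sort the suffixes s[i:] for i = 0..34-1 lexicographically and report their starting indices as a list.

rank | idx | suffix
   0 |  33 | a
   1 |  12 | aaaaabaaabababbabaabba
   2 |  13 | aaaabaaabababbabaabba
   3 |  14 | aaabaaabababbabaabba
   4 |  18 | aaabababbabaabba
   5 |  15 | aabaaabababbabaabba
   6 |  19 | aabababbabaabba
   7 |  29 | aabba
   8 |  10 | abaaaaabaaabababbabaabba
   9 |  16 | abaaabababbabaabba
  10 |  27 | abaabba
  11 |  20 | abababbabaabba
  12 |  22 | ababbabaabba
  13 |  30 | abba
  14 |  24 | abbabaabba
  15 |   2 | abbabbbbabaaaaabaaabababbabaabba
  16 |   5 | abbbbabaaaaabaaabababbabaabba
  17 |  32 | ba
  18 |  11 | baaaaabaaabababbabaabba
  19 |  17 | baaabababbabaabba
  20 |  28 | baabba
  21 |   9 | babaaaaabaaabababbabaabba
  22 |  26 | babaabba
  23 |  21 | bababbabaabba
  24 |  23 | babbabaabba
  25 |   1 | babbabbbbabaaaaabaaabababbabaabba
  26 |   4 | babbbbabaaaaabaaabababbabaabba
  27 |  31 | bba
  28 |   8 | bbabaaaaabaaabababbabaabba
  29 |  25 | bbabaabba
  30 |   0 | bbabbabbbbabaaaaabaaabababbabaabba
  31 |   3 | bbabbbbabaaaaabaaabababbabaabba
  32 |   7 | bbbabaaaaabaaabababbabaabba
  33 |   6 | bbbbabaaaaabaaabababbabaabba

[33, 12, 13, 14, 18, 15, 19, 29, 10, 16, 27, 20, 22, 30, 24, 2, 5, 32, 11, 17, 28, 9, 26, 21, 23, 1, 4, 31, 8, 25, 0, 3, 7, 6]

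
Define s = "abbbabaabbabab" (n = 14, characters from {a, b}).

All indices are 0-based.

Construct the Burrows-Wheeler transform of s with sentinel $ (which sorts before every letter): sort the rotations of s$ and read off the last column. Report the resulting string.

bbbbba$aaabbbaa

rank  rotation         last
    0  $abbbabaabbabab  b
    1  aabbabab$abbbab  b
    2  ab$abbbabaabbab  b
    3  abaabbabab$abbb  b
    4  abab$abbbabaabb  b
    5  abbabab$abbbaba  a
    6  abbbabaabbabab$  $
    7  b$abbbabaabbaba  a
    8  baabbabab$abbba  a
    9  bab$abbbabaabba  a
   10  babaabbabab$abb  b
   11  babab$abbbabaab  b
   12  bbabaabbabab$ab  b
   13  bbabab$abbbabaa  a
   14  bbbabaabbabab$a  a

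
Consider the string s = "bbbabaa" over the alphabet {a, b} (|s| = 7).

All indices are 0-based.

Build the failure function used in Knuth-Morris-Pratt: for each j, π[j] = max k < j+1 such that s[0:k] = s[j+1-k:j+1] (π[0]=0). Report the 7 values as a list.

π[0] = 0
j=1 s[j]='b': π[1]=1 (border 'b')
j=2 s[j]='b': π[2]=2 (border 'bb')
j=3 s[j]='a': k: 2→1→0; π[3]=0 (border '')
j=4 s[j]='b': π[4]=1 (border 'b')
j=5 s[j]='a': k: 1→0; π[5]=0 (border '')
j=6 s[j]='a': π[6]=0 (border '')

[0, 1, 2, 0, 1, 0, 0]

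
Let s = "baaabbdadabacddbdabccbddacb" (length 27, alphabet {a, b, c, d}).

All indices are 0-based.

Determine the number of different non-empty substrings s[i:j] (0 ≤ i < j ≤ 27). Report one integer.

rank→(start, suffix):
  0 → (1, 'aaabbdadabacddbdabccbddacb')
  1 → (2, 'aabbdadabacddbdabccbddacb')
  2 → (9, 'abacddbdabccbddacb')
  3 → (3, 'abbdadabacddbdabccbddacb')
  4 → (17, 'abccbddacb')
  5 → (24, 'acb')
  6 → (11, 'acddbdabccbddacb')
  7 → (7, 'adabacddbdabccbddacb')
  8 → (26, 'b')
  9 → (0, 'baaabbdadabacddbdabccbddacb')
  10 → (10, 'bacddbdabccbddacb')
  11 → (4, 'bbdadabacddbdabccbddacb')
  12 → (18, 'bccbddacb')
  13 → (15, 'bdabccbddacb')
  14 → (5, 'bdadabacddbdabccbddacb')
  15 → (21, 'bddacb')
  16 → (25, 'cb')
  17 → (20, 'cbddacb')
  18 → (19, 'ccbddacb')
  19 → (12, 'cddbdabccbddacb')
  20 → (8, 'dabacddbdabccbddacb')
  21 → (16, 'dabccbddacb')
  22 → (23, 'dacb')
  23 → (6, 'dadabacddbdabccbddacb')
  24 → (14, 'dbdabccbddacb')
  25 → (22, 'ddacb')
  26 → (13, 'ddbdabccbddacb')

SA = [1, 2, 9, 3, 17, 24, 11, 7, 26, 0, 10, 4, 18, 15, 5, 21, 25, 20, 19, 12, 8, 16, 23, 6, 14, 22, 13]
rank  pair      lcp
   1  s[1:],s[2:]  2  'aa'
   2  s[2:],s[9:]  1  'a'
   3  s[9:],s[3:]  2  'ab'
   4  s[3:],s[17:]  2  'ab'
   5  s[17:],s[24:]  1  'a'
   6  s[24:],s[11:]  2  'ac'
   7  s[11:],s[7:]  1  'a'
   8  s[7:],s[26:]  0  ''
   9  s[26:],s[0:]  1  'b'
  10  s[0:],s[10:]  2  'ba'
  11  s[10:],s[4:]  1  'b'
  12  s[4:],s[18:]  1  'b'
  13  s[18:],s[15:]  1  'b'
  14  s[15:],s[5:]  3  'bda'
  15  s[5:],s[21:]  2  'bd'
  16  s[21:],s[25:]  0  ''
  17  s[25:],s[20:]  2  'cb'
  18  s[20:],s[19:]  1  'c'
  19  s[19:],s[12:]  1  'c'
  20  s[12:],s[8:]  0  ''
  21  s[8:],s[16:]  3  'dab'
  22  s[16:],s[23:]  2  'da'
  23  s[23:],s[6:]  2  'da'
  24  s[6:],s[14:]  1  'd'
  25  s[14:],s[22:]  1  'd'
  26  s[22:],s[13:]  2  'dd'

n(n+1)/2 = 27·28/2 = 378
Σ LCP = 0 + 2 + 1 + 2 + 2 + 1 + 2 + 1 + 0 + 1 + 2 + 1 + 1 + 1 + 3 + 2 + 0 + 2 + 1 + 1 + 0 + 3 + 2 + 2 + 1 + 1 + 2 = 37
distinct = 378 − 37 = 341

341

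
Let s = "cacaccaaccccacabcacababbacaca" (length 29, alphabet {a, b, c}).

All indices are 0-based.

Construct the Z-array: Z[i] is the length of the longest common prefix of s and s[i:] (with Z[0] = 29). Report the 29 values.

Z[0]=29
i=1: i≥r, start 0; Z[1]=0
i=2: i≥r, start 0; Z[2]=3 extend→box=[2,5)
i=3: min(r-i=2, Z[1]=0)=0; Z[3]=0
i=4: min(r-i=1, Z[2]=3)=1; Z[4]=1
i=5: i≥r, start 0; Z[5]=2 extend→box=[5,7)
i=6: min(r-i=1, Z[1]=0)=0; Z[6]=0
i=7: i≥r, start 0; Z[7]=0
i=8: i≥r, start 0; Z[8]=1 extend→box=[8,9)
i=9: i≥r, start 0; Z[9]=1 extend→box=[9,10)
i=10: i≥r, start 0; Z[10]=1 extend→box=[10,11)
i=11: i≥r, start 0; Z[11]=4 extend→box=[11,15)
i=12: min(r-i=3, Z[1]=0)=0; Z[12]=0
i=13: min(r-i=2, Z[2]=3)=2; Z[13]=2
i=14: min(r-i=1, Z[3]=0)=0; Z[14]=0
i=15: i≥r, start 0; Z[15]=0
i=16: i≥r, start 0; Z[16]=4 extend→box=[16,20)
i=17: min(r-i=3, Z[1]=0)=0; Z[17]=0
i=18: min(r-i=2, Z[2]=3)=2; Z[18]=2
i=19: min(r-i=1, Z[3]=0)=0; Z[19]=0
i=20: i≥r, start 0; Z[20]=0
i=21: i≥r, start 0; Z[21]=0
i=22: i≥r, start 0; Z[22]=0
i=23: i≥r, start 0; Z[23]=0
i=24: i≥r, start 0; Z[24]=0
i=25: i≥r, start 0; Z[25]=4 extend→box=[25,29)
i=26: min(r-i=3, Z[1]=0)=0; Z[26]=0
i=27: min(r-i=2, Z[2]=3)=2; Z[27]=2
i=28: min(r-i=1, Z[3]=0)=0; Z[28]=0

[29, 0, 3, 0, 1, 2, 0, 0, 1, 1, 1, 4, 0, 2, 0, 0, 4, 0, 2, 0, 0, 0, 0, 0, 0, 4, 0, 2, 0]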